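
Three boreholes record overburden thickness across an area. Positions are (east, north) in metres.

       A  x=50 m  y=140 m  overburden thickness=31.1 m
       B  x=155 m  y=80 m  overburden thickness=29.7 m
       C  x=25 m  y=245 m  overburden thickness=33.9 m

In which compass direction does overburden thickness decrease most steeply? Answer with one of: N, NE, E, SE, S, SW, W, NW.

With d = a·x + b·y + c and A as origin, the differences give:
  105·a + (-60)·b = -1.4
  (-25)·a + 105·b = +2.8
Eliminate b (×105 and ×(-60), subtract): 9525·a = 21.00 → a = ∂d/∂x = +0.002205
Back-substitute: b = ∂d/∂y = +0.02719.
Steepest decrease is along −∇f = (-0.002205 E, -0.02719 N) → south.

S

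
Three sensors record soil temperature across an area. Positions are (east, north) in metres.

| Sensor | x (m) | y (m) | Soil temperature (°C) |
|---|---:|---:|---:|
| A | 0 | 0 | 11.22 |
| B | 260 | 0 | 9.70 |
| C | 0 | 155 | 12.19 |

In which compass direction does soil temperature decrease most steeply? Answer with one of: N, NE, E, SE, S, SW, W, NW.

∂T/∂x = (9.70 − 11.22) / (260 − 0) = -0.005846
∂T/∂y = (12.19 − 11.22) / (155 − 0) = +0.006258
Steepest decrease is along −∇f = (+0.005846 E, -0.006258 N) → southeast.

SE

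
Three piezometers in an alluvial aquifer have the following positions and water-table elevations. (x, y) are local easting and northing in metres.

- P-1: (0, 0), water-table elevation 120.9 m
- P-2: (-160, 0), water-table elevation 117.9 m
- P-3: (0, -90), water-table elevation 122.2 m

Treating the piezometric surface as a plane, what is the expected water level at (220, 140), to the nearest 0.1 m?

123.0 m

∂h/∂x = (117.9 − 120.9) / (-160 − 0) = +0.01875
∂h/∂y = (122.2 − 120.9) / (-90 − 0) = -0.01444
h(220, 140) = 120.9 + (+0.01875)·(220) + (-0.01444)·(140) = 120.9 +4.125 -2.022 = 123.003 m.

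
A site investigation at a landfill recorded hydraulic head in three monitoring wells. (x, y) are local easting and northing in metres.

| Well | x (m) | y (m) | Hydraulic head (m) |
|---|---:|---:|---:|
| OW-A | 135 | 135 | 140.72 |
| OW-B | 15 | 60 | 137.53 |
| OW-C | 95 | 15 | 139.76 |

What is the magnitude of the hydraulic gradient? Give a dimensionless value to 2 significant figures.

0.027

With h = a·x + b·y + c and OW-A as origin, the differences give:
  (-120)·a + (-75)·b = -3.19
  (-40)·a + (-120)·b = -0.96
Eliminate b (×(-120) and ×(-75), subtract): 11400·a = 310.800 → a = ∂h/∂x = +0.02726
Back-substitute: b = ∂h/∂y = -0.001088.
|∇h| = √(0.02726² + -0.001088²) = 0.02728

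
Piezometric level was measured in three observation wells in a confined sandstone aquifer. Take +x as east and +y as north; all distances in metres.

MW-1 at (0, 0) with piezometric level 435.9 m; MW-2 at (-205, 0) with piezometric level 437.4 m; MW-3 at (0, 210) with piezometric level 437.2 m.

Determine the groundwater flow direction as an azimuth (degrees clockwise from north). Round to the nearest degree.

∂h/∂x = (437.4 − 435.9) / (-205 − 0) = -0.007317
∂h/∂y = (437.2 − 435.9) / (210 − 0) = +0.006190
Flow direction (−∇h) has components (+0.007317 E, -0.006190 N).
Azimuth = atan2(E, N) = atan2(+0.007317, -0.006190) = 130.2° ≈ 130°.

130°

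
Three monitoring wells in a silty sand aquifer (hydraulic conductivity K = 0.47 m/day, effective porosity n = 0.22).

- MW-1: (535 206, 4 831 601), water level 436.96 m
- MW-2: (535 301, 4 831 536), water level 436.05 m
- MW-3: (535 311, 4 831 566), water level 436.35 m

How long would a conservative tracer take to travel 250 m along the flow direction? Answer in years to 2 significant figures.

With h = a·x + b·y + c and MW-1 as origin, the differences give:
  95·a + (-65)·b = -0.91
  105·a + (-35)·b = -0.61
Eliminate b (×(-35) and ×(-65), subtract): 3500·a = -7.800 → a = ∂h/∂x = -0.002229
Back-substitute: b = ∂h/∂y = +0.01074.
|∇h| = √(-0.002229² + 0.01074²) = 0.01097
Seepage velocity v = K·i/n = 0.47 × 0.01097 / 0.22 = 0.02344 m/day.
t = 250 / 0.02344 = 1.067e+04 days = 29.2 years.

29 years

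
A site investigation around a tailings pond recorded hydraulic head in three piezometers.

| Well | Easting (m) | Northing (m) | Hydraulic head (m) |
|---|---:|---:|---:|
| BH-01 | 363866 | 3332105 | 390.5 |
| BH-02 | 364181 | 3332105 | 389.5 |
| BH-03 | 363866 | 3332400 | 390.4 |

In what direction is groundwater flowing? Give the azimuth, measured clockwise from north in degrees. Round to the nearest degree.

∂h/∂x = (389.5 − 390.5) / (364181 − 363866) = -0.003175
∂h/∂y = (390.4 − 390.5) / (3332400 − 3332105) = -0.0003390
Flow direction (−∇h) has components (+0.003175 E, +0.0003390 N).
Azimuth = atan2(E, N) = atan2(+0.003175, +0.0003390) = 83.9° ≈ 084°.

084°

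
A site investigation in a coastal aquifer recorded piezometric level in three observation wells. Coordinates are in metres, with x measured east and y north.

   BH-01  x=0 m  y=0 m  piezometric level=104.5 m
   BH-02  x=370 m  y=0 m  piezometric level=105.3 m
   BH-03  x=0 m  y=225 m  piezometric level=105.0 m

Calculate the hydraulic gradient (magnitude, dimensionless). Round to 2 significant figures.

∂h/∂x = (105.3 − 104.5) / (370 − 0) = +0.002162
∂h/∂y = (105.0 − 104.5) / (225 − 0) = +0.002222
|∇h| = √(0.002162² + 0.002222²) = 0.0031

0.0031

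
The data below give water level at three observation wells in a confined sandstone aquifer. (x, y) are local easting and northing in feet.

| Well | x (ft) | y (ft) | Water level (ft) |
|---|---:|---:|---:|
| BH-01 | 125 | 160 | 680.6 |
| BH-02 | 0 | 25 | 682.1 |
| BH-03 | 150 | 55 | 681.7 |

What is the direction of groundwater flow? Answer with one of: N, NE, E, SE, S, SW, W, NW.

N

Three-point gradient (reference BH-01): Δ to BH-02 = (-125, -135, +1.5), Δ to BH-03 = (25, -105, +1.1).
∂h/∂x = -0.0005455, ∂h/∂y = -0.01061 (det = 16500).
Flow = −∇h = (+0.0005455 east, +0.01061 north), which points north.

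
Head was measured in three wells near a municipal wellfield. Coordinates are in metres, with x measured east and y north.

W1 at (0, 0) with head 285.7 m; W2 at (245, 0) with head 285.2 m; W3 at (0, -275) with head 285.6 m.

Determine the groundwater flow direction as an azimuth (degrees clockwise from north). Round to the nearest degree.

∂h/∂x = (285.2 − 285.7) / (245 − 0) = -0.002041
∂h/∂y = (285.6 − 285.7) / (-275 − 0) = +0.0003636
Flow direction (−∇h) has components (+0.002041 E, -0.0003636 N).
Azimuth = atan2(E, N) = atan2(+0.002041, -0.0003636) = 100.1° ≈ 100°.

100°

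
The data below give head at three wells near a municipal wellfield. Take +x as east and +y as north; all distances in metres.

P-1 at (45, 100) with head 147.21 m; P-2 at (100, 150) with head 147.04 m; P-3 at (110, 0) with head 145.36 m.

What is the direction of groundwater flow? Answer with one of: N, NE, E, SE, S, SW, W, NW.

SE

Differences from P-1: to P-2 (Δx, Δy, Δh) = (55, 50, -0.17); to P-3 = (65, -100, -1.85).
Solve a·Δx + b·Δy = Δh: det = 55·(-100) − 65·50 = -8750.
∂h/∂x = [(-0.17)·(-100) − (-1.85)·50] / -8750 = -0.01251
∂h/∂y = [55·(-1.85) − 65·(-0.17)] / -8750 = +0.01037
Flow = −∇h = (+0.01251 east, -0.01037 north), which points southeast.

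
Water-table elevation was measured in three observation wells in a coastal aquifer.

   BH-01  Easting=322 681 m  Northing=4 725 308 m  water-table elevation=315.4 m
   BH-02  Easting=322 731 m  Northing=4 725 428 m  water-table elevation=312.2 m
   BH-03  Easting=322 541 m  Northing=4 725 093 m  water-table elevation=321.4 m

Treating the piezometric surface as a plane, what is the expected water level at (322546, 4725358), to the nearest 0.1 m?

With h = a·x + b·y + c and BH-01 as origin, the differences give:
  50·a + 120·b = -3.2
  (-140)·a + (-215)·b = +6.0
Eliminate b (×(-215) and ×120, subtract): 6050·a = -32.00 → a = ∂h/∂x = -0.005289
Back-substitute: b = ∂h/∂y = -0.02446.
h(322546, 4725358) = 315.4 + (-0.005289)·(-135) + (-0.02446)·(50) = 315.4 +0.714 -1.223 = 314.891 m.

314.9 m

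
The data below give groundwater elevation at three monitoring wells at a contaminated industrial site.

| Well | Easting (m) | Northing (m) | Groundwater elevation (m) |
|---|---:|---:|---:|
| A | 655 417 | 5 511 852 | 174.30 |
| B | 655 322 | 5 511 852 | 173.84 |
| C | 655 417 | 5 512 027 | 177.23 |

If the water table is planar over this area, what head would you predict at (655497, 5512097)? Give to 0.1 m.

∂h/∂x = (173.84 − 174.30) / (655322 − 655417) = +0.004842
∂h/∂y = (177.23 − 174.30) / (5512027 − 5511852) = +0.01674
h(655497, 5512097) = 174.30 + (+0.004842)·(80) + (+0.01674)·(245) = 174.30 +0.387 +4.102 = 178.789 m.

178.8 m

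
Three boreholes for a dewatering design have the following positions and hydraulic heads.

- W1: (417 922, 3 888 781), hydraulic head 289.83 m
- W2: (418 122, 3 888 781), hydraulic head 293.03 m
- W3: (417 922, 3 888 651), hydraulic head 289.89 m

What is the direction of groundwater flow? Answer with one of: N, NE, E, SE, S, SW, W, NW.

W

∂h/∂x = (293.03 − 289.83) / (418122 − 417922) = +0.01600
∂h/∂y = (289.89 − 289.83) / (3888651 − 3888781) = -0.0004615
Flow = −∇h = (-0.01600 east, +0.0004615 north), which points west.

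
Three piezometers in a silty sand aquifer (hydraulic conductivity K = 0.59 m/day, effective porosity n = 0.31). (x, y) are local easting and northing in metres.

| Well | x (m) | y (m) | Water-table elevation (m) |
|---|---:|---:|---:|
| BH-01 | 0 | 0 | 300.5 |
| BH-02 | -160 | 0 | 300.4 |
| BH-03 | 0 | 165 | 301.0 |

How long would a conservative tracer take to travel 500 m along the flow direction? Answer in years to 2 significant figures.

∂h/∂x = (300.4 − 300.5) / (-160 − 0) = +0.0006250
∂h/∂y = (301.0 − 300.5) / (165 − 0) = +0.003030
|∇h| = √(0.0006250² + 0.003030²) = 0.003094
Seepage velocity v = K·i/n = 0.59 × 0.003094 / 0.31 = 0.005889 m/day.
t = 500 / 0.005889 = 8.49e+04 days = 232 years.

230 years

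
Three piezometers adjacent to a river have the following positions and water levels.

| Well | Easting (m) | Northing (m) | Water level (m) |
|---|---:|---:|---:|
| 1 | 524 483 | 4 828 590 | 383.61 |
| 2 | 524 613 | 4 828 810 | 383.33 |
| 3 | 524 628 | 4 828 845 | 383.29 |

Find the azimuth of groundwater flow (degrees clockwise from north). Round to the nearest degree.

045°

Differences from 1: to 2 (Δx, Δy, Δh) = (130, 220, -0.28); to 3 = (145, 255, -0.32).
Determinant of the coordinate differences = 130·255 − 145·220 = 1250.
∂h/∂x = [(-0.28)·255 − (-0.32)·220] / 1250 = -0.0008000
∂h/∂y = [130·(-0.32) − 145·(-0.28)] / 1250 = -0.0008000
Flow direction (−∇h) has components (+0.0008000 E, +0.0008000 N).
Azimuth = atan2(E, N) = atan2(+0.0008000, +0.0008000) = 45.0° ≈ 045°.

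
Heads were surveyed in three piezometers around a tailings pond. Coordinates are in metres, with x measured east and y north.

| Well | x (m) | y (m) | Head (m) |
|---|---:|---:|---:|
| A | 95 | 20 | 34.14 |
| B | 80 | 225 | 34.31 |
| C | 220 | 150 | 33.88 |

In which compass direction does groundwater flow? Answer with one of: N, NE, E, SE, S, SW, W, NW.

E

Three-point gradient (reference A): Δ to B = (-15, 205, +0.17), Δ to C = (125, 130, -0.26).
∂h/∂x = -0.002734, ∂h/∂y = +0.0006292 (det = -27575).
Flow = −∇h = (+0.002734 east, -0.0006292 north), which points east.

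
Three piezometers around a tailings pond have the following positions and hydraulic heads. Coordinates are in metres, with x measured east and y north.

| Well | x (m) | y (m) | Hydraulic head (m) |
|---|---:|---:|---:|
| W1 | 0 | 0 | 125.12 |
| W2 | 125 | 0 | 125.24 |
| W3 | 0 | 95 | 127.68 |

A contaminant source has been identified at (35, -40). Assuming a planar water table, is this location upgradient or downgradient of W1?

downgradient

∂h/∂x = (125.24 − 125.12) / (125 − 0) = +0.0009600
∂h/∂y = (127.68 − 125.12) / (95 − 0) = +0.02695
Head at (35, -40) = 125.12 + (+0.0009600)·(35) + (+0.02695)·(-40) = 124.08 m.
That is lower than the 125.12 m at W1, so the point is downgradient.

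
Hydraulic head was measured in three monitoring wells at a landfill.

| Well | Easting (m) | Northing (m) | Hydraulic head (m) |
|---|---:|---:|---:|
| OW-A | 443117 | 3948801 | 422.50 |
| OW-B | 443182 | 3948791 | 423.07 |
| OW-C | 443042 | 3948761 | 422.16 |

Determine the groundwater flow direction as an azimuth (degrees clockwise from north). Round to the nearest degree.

Taking OW-A as reference: OW-B−OW-A = (65, -10, +0.57); OW-C−OW-A = (-75, -40, -0.34).
Solve a·Δx + b·Δy = Δh: det = 65·(-40) − (-75)·(-10) = -3350.
∂h/∂x = [(+0.57)·(-40) − (-0.34)·(-10)] / -3350 = +0.007821
∂h/∂y = [65·(-0.34) − (-75)·(+0.57)] / -3350 = -0.006164
Flow direction (−∇h) has components (-0.007821 E, +0.006164 N).
Azimuth = atan2(E, N) = atan2(-0.007821, +0.006164) = 308.2° ≈ 308°.

308°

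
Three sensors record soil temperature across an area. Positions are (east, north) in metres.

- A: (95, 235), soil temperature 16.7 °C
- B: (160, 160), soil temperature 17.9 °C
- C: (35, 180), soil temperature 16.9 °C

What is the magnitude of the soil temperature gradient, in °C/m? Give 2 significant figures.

Differences from A: to B (Δx, Δy, Δh) = (65, -75, +1.2); to C = (-60, -55, +0.2).
Determinant of the coordinate differences = 65·(-55) − (-60)·(-75) = -8075.
∂T/∂x = [(+1.2)·(-55) − (+0.2)·(-75)] / -8075 = +0.006316
∂T/∂y = [65·(+0.2) − (-60)·(+1.2)] / -8075 = -0.01053
|∇f| = √(0.006316² + -0.01053²) = 0.01228 °C/m

0.012 °C/m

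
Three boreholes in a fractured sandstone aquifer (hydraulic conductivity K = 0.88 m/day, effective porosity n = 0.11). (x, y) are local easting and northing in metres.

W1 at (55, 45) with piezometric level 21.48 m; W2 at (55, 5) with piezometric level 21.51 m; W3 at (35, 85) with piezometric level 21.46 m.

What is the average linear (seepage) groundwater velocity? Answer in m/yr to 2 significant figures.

Differences from W1: to W2 (Δx, Δy, Δh) = (0, -40, +0.03); to W3 = (-20, 40, -0.02).
Solve a·Δx + b·Δy = Δh: det = 0·40 − (-20)·(-40) = -800.
∂h/∂x = [(+0.03)·40 − (-0.02)·(-40)] / -800 = -0.0005000
∂h/∂y = [0·(-0.02) − (-20)·(+0.03)] / -800 = -0.0007500
|∇h| = √(-0.0005000² + -0.0007500²) = 0.0009014
Seepage velocity v = K·i/n = 0.88 × 0.0009014 / 0.11 = 0.007211 m/day = 2.634 m/yr.

2.6 m/yr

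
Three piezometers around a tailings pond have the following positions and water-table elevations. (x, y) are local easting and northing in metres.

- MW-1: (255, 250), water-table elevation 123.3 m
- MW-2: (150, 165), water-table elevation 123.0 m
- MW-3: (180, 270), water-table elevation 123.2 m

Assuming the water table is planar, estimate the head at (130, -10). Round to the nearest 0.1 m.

122.7 m

With h = a·x + b·y + c and MW-1 as origin, the differences give:
  (-105)·a + (-85)·b = -0.3
  (-75)·a + 20·b = -0.1
Eliminate b (×20 and ×(-85), subtract): -8475·a = -14.50 → a = ∂h/∂x = +0.001711
Back-substitute: b = ∂h/∂y = +0.001416.
h(130, -10) = 123.3 + (+0.001711)·(-125) + (+0.001416)·(-260) = 123.3 -0.214 -0.368 = 122.718 m.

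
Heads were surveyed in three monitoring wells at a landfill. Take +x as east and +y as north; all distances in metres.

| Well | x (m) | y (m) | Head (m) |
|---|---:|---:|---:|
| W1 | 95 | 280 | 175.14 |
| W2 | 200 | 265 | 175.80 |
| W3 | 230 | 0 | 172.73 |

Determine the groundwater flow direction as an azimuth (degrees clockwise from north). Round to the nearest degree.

Differences from W1: to W2 (Δx, Δy, Δh) = (105, -15, +0.66); to W3 = (135, -280, -2.41).
Solve a·Δx + b·Δy = Δh: det = 105·(-280) − 135·(-15) = -27375.
∂h/∂x = [(+0.66)·(-280) − (-2.41)·(-15)] / -27375 = +0.008071
∂h/∂y = [105·(-2.41) − 135·(+0.66)] / -27375 = +0.01250
Flow direction (−∇h) has components (-0.008071 E, -0.01250 N).
Azimuth = atan2(E, N) = atan2(-0.008071, -0.01250) = 212.9° ≈ 213°.

213°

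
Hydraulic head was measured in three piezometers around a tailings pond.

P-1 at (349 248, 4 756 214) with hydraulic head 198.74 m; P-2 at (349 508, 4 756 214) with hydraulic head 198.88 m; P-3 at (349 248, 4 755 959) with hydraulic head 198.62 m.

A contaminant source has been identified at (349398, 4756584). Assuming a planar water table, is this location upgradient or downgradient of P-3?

∂h/∂x = (198.88 − 198.74) / (349508 − 349248) = +0.0005385
∂h/∂y = (198.62 − 198.74) / (4755959 − 4756214) = +0.0004706
Head at (349398, 4756584) = 198.74 + (+0.0005385)·(150) + (+0.0004706)·(370) = 198.99 m.
That is higher than the 198.62 m at P-3, so the point is upgradient.

upgradient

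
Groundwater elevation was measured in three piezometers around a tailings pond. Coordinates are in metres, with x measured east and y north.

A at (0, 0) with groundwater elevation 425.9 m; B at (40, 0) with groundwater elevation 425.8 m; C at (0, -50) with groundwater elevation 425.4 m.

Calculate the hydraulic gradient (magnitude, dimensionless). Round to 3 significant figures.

0.0103

∂h/∂x = (425.8 − 425.9) / (40 − 0) = -0.002500
∂h/∂y = (425.4 − 425.9) / (-50 − 0) = +0.01000
|∇h| = √(-0.002500² + 0.01000²) = 0.01031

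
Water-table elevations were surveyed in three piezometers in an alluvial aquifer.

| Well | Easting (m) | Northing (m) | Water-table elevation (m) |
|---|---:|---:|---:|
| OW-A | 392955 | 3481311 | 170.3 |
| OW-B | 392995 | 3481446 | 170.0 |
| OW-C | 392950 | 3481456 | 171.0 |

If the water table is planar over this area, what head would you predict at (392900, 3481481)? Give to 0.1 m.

Differences from OW-A: to OW-B (Δx, Δy, Δh) = (40, 135, -0.3); to OW-C = (-5, 145, +0.7).
Determinant of the coordinate differences = 40·145 − (-5)·135 = 6475.
∂h/∂x = [(-0.3)·145 − (+0.7)·135] / 6475 = -0.02131
∂h/∂y = [40·(+0.7) − (-5)·(-0.3)] / 6475 = +0.004093
h(392900, 3481481) = 170.3 + (-0.02131)·(-55) + (+0.004093)·(170) = 170.3 +1.172 +0.696 = 172.168 m.

172.2 m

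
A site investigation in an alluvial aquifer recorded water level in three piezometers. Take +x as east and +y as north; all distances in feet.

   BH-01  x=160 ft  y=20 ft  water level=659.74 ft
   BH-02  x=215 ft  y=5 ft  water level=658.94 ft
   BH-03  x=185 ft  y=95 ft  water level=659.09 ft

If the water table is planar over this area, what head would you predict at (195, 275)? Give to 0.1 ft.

Differences from BH-01: to BH-02 (Δx, Δy, Δh) = (55, -15, -0.80); to BH-03 = (25, 75, -0.65).
Solve a·Δx + b·Δy = Δh: det = 55·75 − 25·(-15) = 4500.
∂h/∂x = [(-0.80)·75 − (-0.65)·(-15)] / 4500 = -0.01550
∂h/∂y = [55·(-0.65) − 25·(-0.80)] / 4500 = -0.003500
h(195, 275) = 659.74 + (-0.01550)·(35) + (-0.003500)·(255) = 659.74 -0.542 -0.892 = 658.305 ft.

658.3 ft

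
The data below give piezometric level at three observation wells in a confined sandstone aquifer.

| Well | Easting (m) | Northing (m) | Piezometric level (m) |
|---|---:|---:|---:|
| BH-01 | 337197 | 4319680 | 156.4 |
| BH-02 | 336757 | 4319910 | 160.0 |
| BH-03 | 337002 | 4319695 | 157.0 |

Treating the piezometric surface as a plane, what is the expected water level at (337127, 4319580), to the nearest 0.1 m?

With h = a·x + b·y + c and BH-01 as origin, the differences give:
  (-440)·a + 230·b = +3.6
  (-195)·a + 15·b = +0.6
Eliminate b (×15 and ×230, subtract): 38250·a = -84.00 → a = ∂h/∂x = -0.002196
Back-substitute: b = ∂h/∂y = +0.01145.
h(337127, 4319580) = 156.4 + (-0.002196)·(-70) + (+0.01145)·(-100) = 156.4 +0.154 -1.145 = 155.409 m.

155.4 m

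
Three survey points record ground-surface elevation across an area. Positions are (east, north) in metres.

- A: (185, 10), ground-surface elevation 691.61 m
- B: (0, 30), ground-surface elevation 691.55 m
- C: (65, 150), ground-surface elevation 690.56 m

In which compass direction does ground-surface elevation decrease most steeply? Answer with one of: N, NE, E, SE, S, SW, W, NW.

N

Taking A as reference: B−A = (-185, 20, -0.06); C−A = (-120, 140, -1.05).
Determinant of the coordinate differences = (-185)·140 − (-120)·20 = -23500.
∂z/∂x = [(-0.06)·140 − (-1.05)·20] / -23500 = -0.0005362
∂z/∂y = [(-185)·(-1.05) − (-120)·(-0.06)] / -23500 = -0.007960
Steepest decrease is along −∇f = (+0.0005362 E, +0.007960 N) → north.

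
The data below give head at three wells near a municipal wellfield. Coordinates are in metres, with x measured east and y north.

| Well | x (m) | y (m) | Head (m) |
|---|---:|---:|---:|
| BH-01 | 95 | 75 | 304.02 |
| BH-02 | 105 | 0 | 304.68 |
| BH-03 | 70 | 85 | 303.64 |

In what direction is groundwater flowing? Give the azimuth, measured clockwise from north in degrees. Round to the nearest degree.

Three-point gradient (reference BH-01): Δ to BH-02 = (10, -75, +0.66), Δ to BH-03 = (-25, 10, -0.38).
∂h/∂x = +0.01234, ∂h/∂y = -0.007155 (det = -1775).
Flow direction (−∇h) has components (-0.01234 E, +0.007155 N).
Azimuth = atan2(E, N) = atan2(-0.01234, +0.007155) = 300.1° ≈ 300°.

300°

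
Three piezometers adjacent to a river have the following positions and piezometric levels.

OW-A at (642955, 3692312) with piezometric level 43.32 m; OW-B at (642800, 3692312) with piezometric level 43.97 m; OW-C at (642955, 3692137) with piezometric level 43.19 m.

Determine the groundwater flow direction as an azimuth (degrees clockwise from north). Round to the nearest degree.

100°

∂h/∂x = (43.97 − 43.32) / (642800 − 642955) = -0.004194
∂h/∂y = (43.19 − 43.32) / (3692137 − 3692312) = +0.0007429
Flow direction (−∇h) has components (+0.004194 E, -0.0007429 N).
Azimuth = atan2(E, N) = atan2(+0.004194, -0.0007429) = 100.0° ≈ 100°.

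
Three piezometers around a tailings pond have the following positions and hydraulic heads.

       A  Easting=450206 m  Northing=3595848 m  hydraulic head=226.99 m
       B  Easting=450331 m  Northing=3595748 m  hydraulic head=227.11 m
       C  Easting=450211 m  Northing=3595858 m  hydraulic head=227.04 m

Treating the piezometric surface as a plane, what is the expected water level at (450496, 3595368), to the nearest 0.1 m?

Taking A as reference: B−A = (125, -100, +0.12); C−A = (5, 10, +0.05).
Solve a·Δx + b·Δy = Δh: det = 125·10 − 5·(-100) = 1750.
∂h/∂x = [(+0.12)·10 − (+0.05)·(-100)] / 1750 = +0.003543
∂h/∂y = [125·(+0.05) − 5·(+0.12)] / 1750 = +0.003229
h(450496, 3595368) = 226.99 + (+0.003543)·(290) + (+0.003229)·(-480) = 226.99 +1.027 -1.550 = 226.468 m.

226.5 m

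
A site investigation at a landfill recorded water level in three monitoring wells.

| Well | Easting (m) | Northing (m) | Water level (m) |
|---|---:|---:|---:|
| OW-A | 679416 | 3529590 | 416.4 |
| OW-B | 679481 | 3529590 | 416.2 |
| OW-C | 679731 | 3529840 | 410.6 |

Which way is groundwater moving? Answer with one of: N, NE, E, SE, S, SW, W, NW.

Taking OW-A as reference: OW-B−OW-A = (65, 0, -0.2); OW-C−OW-A = (315, 250, -5.8).
Determinant of the coordinate differences = 65·250 − 315·0 = 16250.
∂h/∂x = [(-0.2)·250 − (-5.8)·0] / 16250 = -0.003077
∂h/∂y = [65·(-5.8) − 315·(-0.2)] / 16250 = -0.01932
Flow = −∇h = (+0.003077 east, +0.01932 north), which points north.

N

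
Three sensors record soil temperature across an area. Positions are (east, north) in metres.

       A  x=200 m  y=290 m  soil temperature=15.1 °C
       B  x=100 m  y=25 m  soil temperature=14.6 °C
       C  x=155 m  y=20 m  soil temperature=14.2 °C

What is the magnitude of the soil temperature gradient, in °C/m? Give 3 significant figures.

0.00820 °C/m

Differences from A: to B (Δx, Δy, Δh) = (-100, -265, -0.5); to C = (-45, -270, -0.9).
Determinant of the coordinate differences = (-100)·(-270) − (-45)·(-265) = 15075.
∂T/∂x = [(-0.5)·(-270) − (-0.9)·(-265)] / 15075 = -0.006866
∂T/∂y = [(-100)·(-0.9) − (-45)·(-0.5)] / 15075 = +0.004478
|∇f| = √(-0.006866² + 0.004478²) = 0.008197 °C/m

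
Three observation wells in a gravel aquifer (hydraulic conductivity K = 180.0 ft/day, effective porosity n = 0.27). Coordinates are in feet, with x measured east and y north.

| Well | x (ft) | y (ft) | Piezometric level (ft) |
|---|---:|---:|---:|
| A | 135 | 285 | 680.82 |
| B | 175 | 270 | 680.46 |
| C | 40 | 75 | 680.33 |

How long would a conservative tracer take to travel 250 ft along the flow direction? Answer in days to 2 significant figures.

42 days

Differences from A: to B (Δx, Δy, Δh) = (40, -15, -0.36); to C = (-95, -210, -0.49).
Determinant of the coordinate differences = 40·(-210) − (-95)·(-15) = -9825.
∂h/∂x = [(-0.36)·(-210) − (-0.49)·(-15)] / -9825 = -0.006947
∂h/∂y = [40·(-0.49) − (-95)·(-0.36)] / -9825 = +0.005476
|∇h| = √(-0.006947² + 0.005476²) = 0.008846
Seepage velocity v = K·i/n = 180.0 × 0.008846 / 0.27 = 5.897 ft/day.
t = 250 / 5.897 = 42.39 days.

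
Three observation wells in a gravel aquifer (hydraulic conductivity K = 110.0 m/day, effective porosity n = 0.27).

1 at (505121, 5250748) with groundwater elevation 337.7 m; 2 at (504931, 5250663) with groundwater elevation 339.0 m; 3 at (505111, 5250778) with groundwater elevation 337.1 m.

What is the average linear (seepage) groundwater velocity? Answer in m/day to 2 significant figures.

7.9 m/day

Taking 1 as reference: 2−1 = (-190, -85, +1.3); 3−1 = (-10, 30, -0.6).
Determinant of the coordinate differences = (-190)·30 − (-10)·(-85) = -6550.
∂h/∂x = [(+1.3)·30 − (-0.6)·(-85)] / -6550 = +0.001832
∂h/∂y = [(-190)·(-0.6) − (-10)·(+1.3)] / -6550 = -0.01939
|∇h| = √(0.001832² + -0.01939²) = 0.01948
Seepage velocity v = K·i/n = 110.0 × 0.01948 / 0.27 = 7.936 m/day.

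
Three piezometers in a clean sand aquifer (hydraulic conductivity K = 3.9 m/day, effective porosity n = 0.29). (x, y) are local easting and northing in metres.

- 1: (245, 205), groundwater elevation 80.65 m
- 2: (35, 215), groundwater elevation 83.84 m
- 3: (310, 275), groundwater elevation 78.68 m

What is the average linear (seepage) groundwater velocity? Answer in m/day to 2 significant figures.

0.28 m/day

With h = a·x + b·y + c and 1 as origin, the differences give:
  (-210)·a + 10·b = +3.19
  65·a + 70·b = -1.97
Eliminate b (×70 and ×10, subtract): -15350·a = 243.000 → a = ∂h/∂x = -0.01583
Back-substitute: b = ∂h/∂y = -0.01344.
|∇h| = √(-0.01583² + -0.01344²) = 0.02077
Seepage velocity v = K·i/n = 3.9 × 0.02077 / 0.29 = 0.2793 m/day.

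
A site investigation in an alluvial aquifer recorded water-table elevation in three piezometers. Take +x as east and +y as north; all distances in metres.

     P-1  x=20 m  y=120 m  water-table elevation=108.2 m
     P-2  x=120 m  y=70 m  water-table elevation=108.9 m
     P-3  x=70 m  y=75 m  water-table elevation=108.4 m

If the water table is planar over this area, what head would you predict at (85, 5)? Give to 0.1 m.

108.0 m

Three-point gradient (reference P-1): Δ to P-2 = (100, -50, +0.7), Δ to P-3 = (50, -45, +0.2).
∂h/∂x = +0.01075, ∂h/∂y = +0.007500 (det = -2000).
h(85, 5) = 108.2 + (+0.01075)·(65) + (+0.007500)·(-115) = 108.2 +0.699 -0.862 = 108.036 m.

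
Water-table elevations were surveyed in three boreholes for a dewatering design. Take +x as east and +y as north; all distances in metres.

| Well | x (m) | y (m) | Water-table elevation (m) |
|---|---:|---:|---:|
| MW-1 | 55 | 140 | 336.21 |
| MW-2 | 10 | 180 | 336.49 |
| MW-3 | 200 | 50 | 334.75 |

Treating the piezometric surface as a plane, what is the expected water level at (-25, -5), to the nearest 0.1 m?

339.8 m

Three-point gradient (reference MW-1): Δ to MW-2 = (-45, 40, +0.28), Δ to MW-3 = (145, -90, -1.46).
∂h/∂x = -0.01897, ∂h/∂y = -0.01434 (det = -1750).
h(-25, -5) = 336.21 + (-0.01897)·(-80) + (-0.01434)·(-145) = 336.21 +1.518 +2.080 = 339.807 m.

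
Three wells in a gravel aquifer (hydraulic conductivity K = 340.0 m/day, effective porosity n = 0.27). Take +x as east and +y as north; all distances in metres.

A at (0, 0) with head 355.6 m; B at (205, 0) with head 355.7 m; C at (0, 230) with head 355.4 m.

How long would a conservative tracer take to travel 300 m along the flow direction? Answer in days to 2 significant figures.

240 days

∂h/∂x = (355.7 − 355.6) / (205 − 0) = +0.0004878
∂h/∂y = (355.4 − 355.6) / (230 − 0) = -0.0008696
|∇h| = √(0.0004878² + -0.0008696²) = 0.0009971
Seepage velocity v = K·i/n = 340.0 × 0.0009971 / 0.27 = 1.256 m/day.
t = 300 / 1.256 = 238.9 days.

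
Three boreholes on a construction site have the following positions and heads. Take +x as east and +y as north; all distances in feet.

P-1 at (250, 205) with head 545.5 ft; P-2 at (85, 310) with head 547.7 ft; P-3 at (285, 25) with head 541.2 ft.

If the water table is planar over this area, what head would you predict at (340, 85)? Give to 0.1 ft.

Three-point gradient (reference P-1): Δ to P-2 = (-165, 105, +2.2), Δ to P-3 = (35, -180, -4.3).
∂h/∂x = +0.002133, ∂h/∂y = +0.02430 (det = 26025).
h(340, 85) = 545.5 + (+0.002133)·(90) + (+0.02430)·(-120) = 545.5 +0.192 -2.916 = 542.776 ft.

542.8 ft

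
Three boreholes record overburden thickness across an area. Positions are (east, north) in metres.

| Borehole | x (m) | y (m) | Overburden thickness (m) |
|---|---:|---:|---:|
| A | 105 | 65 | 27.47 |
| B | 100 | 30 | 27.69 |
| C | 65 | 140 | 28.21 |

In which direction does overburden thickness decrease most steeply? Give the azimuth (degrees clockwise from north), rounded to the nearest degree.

083°

With d = a·x + b·y + c and A as origin, the differences give:
  (-5)·a + (-35)·b = +0.22
  (-40)·a + 75·b = +0.74
Eliminate b (×75 and ×(-35), subtract): -1775·a = 42.400 → a = ∂d/∂x = -0.02389
Back-substitute: b = ∂d/∂y = -0.002873.
Steepest decrease is along −∇f: components (+0.02389 E, +0.002873 N).
Azimuth = atan2(+0.02389, +0.002873) = 83.1° ≈ 083°.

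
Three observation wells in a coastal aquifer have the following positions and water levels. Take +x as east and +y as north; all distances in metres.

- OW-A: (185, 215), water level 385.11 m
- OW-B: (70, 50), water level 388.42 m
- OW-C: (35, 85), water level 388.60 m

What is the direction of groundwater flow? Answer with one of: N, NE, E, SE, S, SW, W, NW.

Differences from OW-A: to OW-B (Δx, Δy, Δh) = (-115, -165, +3.31); to OW-C = (-150, -130, +3.49).
Solve a·Δx + b·Δy = Δh: det = (-115)·(-130) − (-150)·(-165) = -9800.
∂h/∂x = [(+3.31)·(-130) − (+3.49)·(-165)] / -9800 = -0.01485
∂h/∂y = [(-115)·(+3.49) − (-150)·(+3.31)] / -9800 = -0.009709
Flow = −∇h = (+0.01485 east, +0.009709 north), which points northeast.

NE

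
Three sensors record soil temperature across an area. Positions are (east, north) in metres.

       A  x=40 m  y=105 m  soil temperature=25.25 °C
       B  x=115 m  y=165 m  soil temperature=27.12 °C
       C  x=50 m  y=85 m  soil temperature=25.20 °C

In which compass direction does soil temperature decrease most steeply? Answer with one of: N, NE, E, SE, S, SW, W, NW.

With T = a·x + b·y + c and A as origin, the differences give:
  75·a + 60·b = +1.87
  10·a + (-20)·b = -0.05
Eliminate b (×(-20) and ×60, subtract): -2100·a = -34.400 → a = ∂T/∂x = +0.01638
Back-substitute: b = ∂T/∂y = +0.01069.
Steepest decrease is along −∇f = (-0.01638 E, -0.01069 N) → southwest.

SW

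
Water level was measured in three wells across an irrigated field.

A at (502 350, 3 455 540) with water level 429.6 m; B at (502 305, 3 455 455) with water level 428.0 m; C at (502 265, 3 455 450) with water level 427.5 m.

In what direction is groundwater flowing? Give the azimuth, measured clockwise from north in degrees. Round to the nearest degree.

220°

Three-point gradient (reference A): Δ to B = (-45, -85, -1.6), Δ to C = (-85, -90, -2.1).
∂h/∂x = +0.01087, ∂h/∂y = +0.01307 (det = -3175).
Flow direction (−∇h) has components (-0.01087 E, -0.01307 N).
Azimuth = atan2(E, N) = atan2(-0.01087, -0.01307) = 219.7° ≈ 220°.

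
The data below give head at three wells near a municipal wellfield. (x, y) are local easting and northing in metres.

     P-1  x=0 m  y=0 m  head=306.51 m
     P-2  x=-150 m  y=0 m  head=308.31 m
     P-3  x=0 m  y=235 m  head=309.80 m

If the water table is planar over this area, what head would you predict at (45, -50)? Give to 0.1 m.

305.3 m

∂h/∂x = (308.31 − 306.51) / (-150 − 0) = -0.01200
∂h/∂y = (309.80 − 306.51) / (235 − 0) = +0.01400
h(45, -50) = 306.51 + (-0.01200)·(45) + (+0.01400)·(-50) = 306.51 -0.540 -0.700 = 305.270 m.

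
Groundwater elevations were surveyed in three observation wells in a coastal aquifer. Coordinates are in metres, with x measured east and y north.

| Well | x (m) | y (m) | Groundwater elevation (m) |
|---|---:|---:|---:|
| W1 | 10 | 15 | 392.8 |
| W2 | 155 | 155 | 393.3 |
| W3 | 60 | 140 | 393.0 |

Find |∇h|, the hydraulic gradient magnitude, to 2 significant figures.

Differences from W1: to W2 (Δx, Δy, Δh) = (145, 140, +0.5); to W3 = (50, 125, +0.2).
Solve a·Δx + b·Δy = Δh: det = 145·125 − 50·140 = 11125.
∂h/∂x = [(+0.5)·125 − (+0.2)·140] / 11125 = +0.003101
∂h/∂y = [145·(+0.2) − 50·(+0.5)] / 11125 = +0.0003596
|∇h| = √(0.003101² + 0.0003596²) = 0.003122

0.0031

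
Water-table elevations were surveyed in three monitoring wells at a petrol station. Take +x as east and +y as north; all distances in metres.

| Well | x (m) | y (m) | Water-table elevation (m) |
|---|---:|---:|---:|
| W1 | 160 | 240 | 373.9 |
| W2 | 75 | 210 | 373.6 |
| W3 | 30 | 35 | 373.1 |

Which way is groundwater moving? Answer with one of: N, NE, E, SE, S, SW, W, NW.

Differences from W1: to W2 (Δx, Δy, Δh) = (-85, -30, -0.3); to W3 = (-130, -205, -0.8).
Determinant of the coordinate differences = (-85)·(-205) − (-130)·(-30) = 13525.
∂h/∂x = [(-0.3)·(-205) − (-0.8)·(-30)] / 13525 = +0.002773
∂h/∂y = [(-85)·(-0.8) − (-130)·(-0.3)] / 13525 = +0.002144
Flow = −∇h = (-0.002773 east, -0.002144 north), which points southwest.

SW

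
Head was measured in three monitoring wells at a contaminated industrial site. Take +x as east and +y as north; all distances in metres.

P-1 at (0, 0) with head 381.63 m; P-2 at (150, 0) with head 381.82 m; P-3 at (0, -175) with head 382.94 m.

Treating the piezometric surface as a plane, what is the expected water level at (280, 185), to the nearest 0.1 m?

380.6 m

∂h/∂x = (381.82 − 381.63) / (150 − 0) = +0.001267
∂h/∂y = (382.94 − 381.63) / (-175 − 0) = -0.007486
h(280, 185) = 381.63 + (+0.001267)·(280) + (-0.007486)·(185) = 381.63 +0.355 -1.385 = 380.600 m.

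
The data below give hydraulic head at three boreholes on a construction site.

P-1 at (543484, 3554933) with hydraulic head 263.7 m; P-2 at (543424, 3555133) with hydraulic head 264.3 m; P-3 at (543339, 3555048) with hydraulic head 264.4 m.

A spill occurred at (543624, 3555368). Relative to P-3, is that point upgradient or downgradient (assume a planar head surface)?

With h = a·x + b·y + c and P-1 as origin, the differences give:
  (-60)·a + 200·b = +0.6
  (-145)·a + 115·b = +0.7
Eliminate b (×115 and ×200, subtract): 22100·a = -71.00 → a = ∂h/∂x = -0.003213
Back-substitute: b = ∂h/∂y = +0.002036.
Head at (543624, 3555368) = 263.7 + (-0.003213)·(140) + (+0.002036)·(435) = 264.14 m.
That is lower than the 264.4 m at P-3, so the point is downgradient.

downgradient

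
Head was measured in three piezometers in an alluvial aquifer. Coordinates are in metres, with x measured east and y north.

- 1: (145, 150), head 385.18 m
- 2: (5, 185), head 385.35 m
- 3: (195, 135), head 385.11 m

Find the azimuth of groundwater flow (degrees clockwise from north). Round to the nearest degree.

With h = a·x + b·y + c and 1 as origin, the differences give:
  (-140)·a + 35·b = +0.17
  50·a + (-15)·b = -0.07
Eliminate b (×(-15) and ×35, subtract): 350·a = -0.100 → a = ∂h/∂x = -0.0002857
Back-substitute: b = ∂h/∂y = +0.003714.
Flow direction (−∇h) has components (+0.0002857 E, -0.003714 N).
Azimuth = atan2(E, N) = atan2(+0.0002857, -0.003714) = 175.6° ≈ 176°.

176°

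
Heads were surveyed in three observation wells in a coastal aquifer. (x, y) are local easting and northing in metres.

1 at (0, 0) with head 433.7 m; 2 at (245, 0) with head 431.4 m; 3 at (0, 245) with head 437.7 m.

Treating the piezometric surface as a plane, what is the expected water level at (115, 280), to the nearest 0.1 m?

437.2 m

∂h/∂x = (431.4 − 433.7) / (245 − 0) = -0.009388
∂h/∂y = (437.7 − 433.7) / (245 − 0) = +0.01633
h(115, 280) = 433.7 + (-0.009388)·(115) + (+0.01633)·(280) = 433.7 -1.080 +4.571 = 437.192 m.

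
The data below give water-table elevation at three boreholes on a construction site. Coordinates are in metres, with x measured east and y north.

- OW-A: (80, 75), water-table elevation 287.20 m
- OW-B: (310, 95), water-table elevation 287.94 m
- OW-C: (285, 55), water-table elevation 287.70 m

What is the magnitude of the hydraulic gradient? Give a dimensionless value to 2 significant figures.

0.0051

Differences from OW-A: to OW-B (Δx, Δy, Δh) = (230, 20, +0.74); to OW-C = (205, -20, +0.50).
Solve a·Δx + b·Δy = Δh: det = 230·(-20) − 205·20 = -8700.
∂h/∂x = [(+0.74)·(-20) − (+0.50)·20] / -8700 = +0.002851
∂h/∂y = [230·(+0.50) − 205·(+0.74)] / -8700 = +0.004218
|∇h| = √(0.002851² + 0.004218²) = 0.005091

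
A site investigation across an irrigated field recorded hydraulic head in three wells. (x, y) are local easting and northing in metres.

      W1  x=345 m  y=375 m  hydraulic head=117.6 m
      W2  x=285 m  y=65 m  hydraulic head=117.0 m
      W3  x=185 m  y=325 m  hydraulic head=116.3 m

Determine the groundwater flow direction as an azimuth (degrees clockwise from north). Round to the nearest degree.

Differences from W1: to W2 (Δx, Δy, Δh) = (-60, -310, -0.6); to W3 = (-160, -50, -1.3).
Determinant of the coordinate differences = (-60)·(-50) − (-160)·(-310) = -46600.
∂h/∂x = [(-0.6)·(-50) − (-1.3)·(-310)] / -46600 = +0.008004
∂h/∂y = [(-60)·(-1.3) − (-160)·(-0.6)] / -46600 = +0.0003863
Flow direction (−∇h) has components (-0.008004 E, -0.0003863 N).
Azimuth = atan2(E, N) = atan2(-0.008004, -0.0003863) = 267.2° ≈ 267°.

267°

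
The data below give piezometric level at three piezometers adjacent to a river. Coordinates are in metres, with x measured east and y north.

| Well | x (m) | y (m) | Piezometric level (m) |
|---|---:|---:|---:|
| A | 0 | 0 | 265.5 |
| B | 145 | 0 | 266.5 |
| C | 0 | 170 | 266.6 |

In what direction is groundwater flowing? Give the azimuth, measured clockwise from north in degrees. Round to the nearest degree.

∂h/∂x = (266.5 − 265.5) / (145 − 0) = +0.006897
∂h/∂y = (266.6 − 265.5) / (170 − 0) = +0.006471
Flow direction (−∇h) has components (-0.006897 E, -0.006471 N).
Azimuth = atan2(E, N) = atan2(-0.006897, -0.006471) = 226.8° ≈ 227°.

227°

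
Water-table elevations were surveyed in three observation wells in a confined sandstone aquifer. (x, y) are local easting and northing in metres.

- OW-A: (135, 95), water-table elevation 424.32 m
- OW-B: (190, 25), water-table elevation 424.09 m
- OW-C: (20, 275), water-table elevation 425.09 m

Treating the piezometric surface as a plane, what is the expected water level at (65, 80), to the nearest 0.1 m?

423.7 m

Taking OW-A as reference: OW-B−OW-A = (55, -70, -0.23); OW-C−OW-A = (-115, 180, +0.77).
Solve a·Δx + b·Δy = Δh: det = 55·180 − (-115)·(-70) = 1850.
∂h/∂x = [(-0.23)·180 − (+0.77)·(-70)] / 1850 = +0.006757
∂h/∂y = [55·(+0.77) − (-115)·(-0.23)] / 1850 = +0.008595
h(65, 80) = 424.32 + (+0.006757)·(-70) + (+0.008595)·(-15) = 424.32 -0.473 -0.129 = 423.718 m.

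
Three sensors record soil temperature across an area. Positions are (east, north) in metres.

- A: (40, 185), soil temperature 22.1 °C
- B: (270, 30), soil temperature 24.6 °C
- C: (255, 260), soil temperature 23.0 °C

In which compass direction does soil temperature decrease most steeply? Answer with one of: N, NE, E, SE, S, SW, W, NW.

NW

Taking A as reference: B−A = (230, -155, +2.5); C−A = (215, 75, +0.9).
Determinant of the coordinate differences = 230·75 − 215·(-155) = 50575.
∂T/∂x = [(+2.5)·75 − (+0.9)·(-155)] / 50575 = +0.006466
∂T/∂y = [230·(+0.9) − 215·(+2.5)] / 50575 = -0.006535
Steepest decrease is along −∇f = (-0.006466 E, +0.006535 N) → northwest.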